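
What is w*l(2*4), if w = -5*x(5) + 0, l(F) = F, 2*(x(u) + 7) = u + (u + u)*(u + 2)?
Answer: -1220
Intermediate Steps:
x(u) = -7 + u/2 + u*(2 + u) (x(u) = -7 + (u + (u + u)*(u + 2))/2 = -7 + (u + (2*u)*(2 + u))/2 = -7 + (u + 2*u*(2 + u))/2 = -7 + (u/2 + u*(2 + u)) = -7 + u/2 + u*(2 + u))
w = -305/2 (w = -5*(-7 + 5² + (5/2)*5) + 0 = -5*(-7 + 25 + 25/2) + 0 = -5*61/2 + 0 = -305/2 + 0 = -305/2 ≈ -152.50)
w*l(2*4) = -305*4 = -305/2*8 = -1220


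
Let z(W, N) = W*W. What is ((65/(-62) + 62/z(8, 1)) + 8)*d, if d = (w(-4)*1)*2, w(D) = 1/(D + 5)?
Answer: 7857/496 ≈ 15.841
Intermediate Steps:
w(D) = 1/(5 + D)
z(W, N) = W²
d = 2 (d = (1/(5 - 4))*2 = (1/1)*2 = (1*1)*2 = 1*2 = 2)
((65/(-62) + 62/z(8, 1)) + 8)*d = ((65/(-62) + 62/(8²)) + 8)*2 = ((65*(-1/62) + 62/64) + 8)*2 = ((-65/62 + 62*(1/64)) + 8)*2 = ((-65/62 + 31/32) + 8)*2 = (-79/992 + 8)*2 = (7857/992)*2 = 7857/496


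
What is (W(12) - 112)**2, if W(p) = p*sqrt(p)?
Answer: 14272 - 5376*sqrt(3) ≈ 4960.5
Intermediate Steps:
W(p) = p**(3/2)
(W(12) - 112)**2 = (12**(3/2) - 112)**2 = (24*sqrt(3) - 112)**2 = (-112 + 24*sqrt(3))**2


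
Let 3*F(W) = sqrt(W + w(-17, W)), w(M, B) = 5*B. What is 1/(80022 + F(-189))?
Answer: 13337/1067253435 - I*sqrt(14)/2134506870 ≈ 1.2497e-5 - 1.7529e-9*I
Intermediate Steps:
F(W) = sqrt(6)*sqrt(W)/3 (F(W) = sqrt(W + 5*W)/3 = sqrt(6*W)/3 = (sqrt(6)*sqrt(W))/3 = sqrt(6)*sqrt(W)/3)
1/(80022 + F(-189)) = 1/(80022 + sqrt(6)*sqrt(-189)/3) = 1/(80022 + sqrt(6)*(3*I*sqrt(21))/3) = 1/(80022 + 3*I*sqrt(14))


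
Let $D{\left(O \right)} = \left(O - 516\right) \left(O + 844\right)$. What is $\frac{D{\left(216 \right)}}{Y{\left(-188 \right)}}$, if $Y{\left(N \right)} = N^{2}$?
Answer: $- \frac{19875}{2209} \approx -8.9973$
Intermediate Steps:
$D{\left(O \right)} = \left(-516 + O\right) \left(844 + O\right)$
$\frac{D{\left(216 \right)}}{Y{\left(-188 \right)}} = \frac{-435504 + 216^{2} + 328 \cdot 216}{\left(-188\right)^{2}} = \frac{-435504 + 46656 + 70848}{35344} = \left(-318000\right) \frac{1}{35344} = - \frac{19875}{2209}$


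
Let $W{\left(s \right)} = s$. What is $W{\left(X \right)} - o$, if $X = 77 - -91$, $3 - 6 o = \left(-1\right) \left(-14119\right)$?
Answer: $\frac{7562}{3} \approx 2520.7$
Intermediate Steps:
$o = - \frac{7058}{3}$ ($o = \frac{1}{2} - \frac{\left(-1\right) \left(-14119\right)}{6} = \frac{1}{2} - \frac{14119}{6} = - \frac{7058}{3} \approx -2352.7$)
$X = 168$ ($X = 77 + 91 = 168$)
$W{\left(X \right)} - o = 168 - - \frac{7058}{3} = 168 + \frac{7058}{3} = \frac{7562}{3}$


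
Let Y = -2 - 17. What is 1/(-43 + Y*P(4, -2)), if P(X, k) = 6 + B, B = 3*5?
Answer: -1/442 ≈ -0.0022624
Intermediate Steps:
B = 15
Y = -19
P(X, k) = 21 (P(X, k) = 6 + 15 = 21)
1/(-43 + Y*P(4, -2)) = 1/(-43 - 19*21) = 1/(-43 - 399) = 1/(-442) = -1/442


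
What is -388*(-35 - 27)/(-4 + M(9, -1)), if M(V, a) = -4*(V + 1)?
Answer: -6014/11 ≈ -546.73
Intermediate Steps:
M(V, a) = -4 - 4*V (M(V, a) = -4*(1 + V) = -4 - 4*V)
-388*(-35 - 27)/(-4 + M(9, -1)) = -388*(-35 - 27)/(-4 + (-4 - 4*9)) = -(-24056)/(-4 + (-4 - 36)) = -(-24056)/(-4 - 40) = -(-24056)/(-44) = -(-24056)*(-1)/44 = -388*31/22 = -6014/11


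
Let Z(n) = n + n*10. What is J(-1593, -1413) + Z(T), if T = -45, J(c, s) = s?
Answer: -1908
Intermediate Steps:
Z(n) = 11*n (Z(n) = n + 10*n = 11*n)
J(-1593, -1413) + Z(T) = -1413 + 11*(-45) = -1413 - 495 = -1908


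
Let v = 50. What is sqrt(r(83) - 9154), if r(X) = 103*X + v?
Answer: I*sqrt(555) ≈ 23.558*I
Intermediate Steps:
r(X) = 50 + 103*X (r(X) = 103*X + 50 = 50 + 103*X)
sqrt(r(83) - 9154) = sqrt((50 + 103*83) - 9154) = sqrt((50 + 8549) - 9154) = sqrt(8599 - 9154) = sqrt(-555) = I*sqrt(555)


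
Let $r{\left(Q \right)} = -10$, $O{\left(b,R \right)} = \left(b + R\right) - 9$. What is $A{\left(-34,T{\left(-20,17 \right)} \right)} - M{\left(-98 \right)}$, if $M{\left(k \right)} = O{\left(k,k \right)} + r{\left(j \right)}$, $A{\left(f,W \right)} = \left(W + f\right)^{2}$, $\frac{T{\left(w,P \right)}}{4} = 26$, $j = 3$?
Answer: $5115$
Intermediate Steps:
$T{\left(w,P \right)} = 104$ ($T{\left(w,P \right)} = 4 \cdot 26 = 104$)
$O{\left(b,R \right)} = -9 + R + b$ ($O{\left(b,R \right)} = \left(R + b\right) - 9 = -9 + R + b$)
$M{\left(k \right)} = -19 + 2 k$ ($M{\left(k \right)} = \left(-9 + k + k\right) - 10 = \left(-9 + 2 k\right) - 10 = -19 + 2 k$)
$A{\left(-34,T{\left(-20,17 \right)} \right)} - M{\left(-98 \right)} = \left(104 - 34\right)^{2} - \left(-19 + 2 \left(-98\right)\right) = 70^{2} - \left(-19 - 196\right) = 4900 - -215 = 4900 + 215 = 5115$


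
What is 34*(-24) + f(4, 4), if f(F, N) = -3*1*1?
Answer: -819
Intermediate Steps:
f(F, N) = -3 (f(F, N) = -3*1 = -3)
34*(-24) + f(4, 4) = 34*(-24) - 3 = -816 - 3 = -819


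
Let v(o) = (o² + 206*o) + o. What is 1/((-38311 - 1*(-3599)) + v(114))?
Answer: 1/1882 ≈ 0.00053135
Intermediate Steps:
v(o) = o² + 207*o
1/((-38311 - 1*(-3599)) + v(114)) = 1/((-38311 - 1*(-3599)) + 114*(207 + 114)) = 1/((-38311 + 3599) + 114*321) = 1/(-34712 + 36594) = 1/1882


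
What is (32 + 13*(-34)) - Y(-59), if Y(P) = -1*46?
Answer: -364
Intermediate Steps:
Y(P) = -46
(32 + 13*(-34)) - Y(-59) = (32 + 13*(-34)) - 1*(-46) = (32 - 442) + 46 = -410 + 46 = -364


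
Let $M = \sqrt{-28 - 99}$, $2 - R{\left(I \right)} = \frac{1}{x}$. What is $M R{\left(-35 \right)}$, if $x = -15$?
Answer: $\frac{31 i \sqrt{127}}{15} \approx 23.29 i$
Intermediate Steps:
$R{\left(I \right)} = \frac{31}{15}$ ($R{\left(I \right)} = 2 - \frac{1}{-15} = 2 - - \frac{1}{15} = 2 + \frac{1}{15} = \frac{31}{15}$)
$M = i \sqrt{127}$ ($M = \sqrt{-127} = i \sqrt{127} \approx 11.269 i$)
$M R{\left(-35 \right)} = i \sqrt{127} \cdot \frac{31}{15} = \frac{31 i \sqrt{127}}{15}$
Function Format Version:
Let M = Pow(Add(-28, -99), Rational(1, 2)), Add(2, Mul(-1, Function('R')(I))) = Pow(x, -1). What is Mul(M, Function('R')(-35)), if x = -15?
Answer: Mul(Rational(31, 15), I, Pow(127, Rational(1, 2))) ≈ Mul(23.290, I)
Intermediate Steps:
Function('R')(I) = Rational(31, 15) (Function('R')(I) = Add(2, Mul(-1, Pow(-15, -1))) = Add(2, Mul(-1, Rational(-1, 15))) = Add(2, Rational(1, 15)) = Rational(31, 15))
M = Mul(I, Pow(127, Rational(1, 2))) (M = Pow(-127, Rational(1, 2)) = Mul(I, Pow(127, Rational(1, 2))) ≈ Mul(11.269, I))
Mul(M, Function('R')(-35)) = Mul(Mul(I, Pow(127, Rational(1, 2))), Rational(31, 15)) = Mul(Rational(31, 15), I, Pow(127, Rational(1, 2)))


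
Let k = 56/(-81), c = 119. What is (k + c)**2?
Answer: 91833889/6561 ≈ 13997.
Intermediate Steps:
k = -56/81 (k = 56*(-1/81) = -56/81 ≈ -0.69136)
(k + c)**2 = (-56/81 + 119)**2 = (9583/81)**2 = 91833889/6561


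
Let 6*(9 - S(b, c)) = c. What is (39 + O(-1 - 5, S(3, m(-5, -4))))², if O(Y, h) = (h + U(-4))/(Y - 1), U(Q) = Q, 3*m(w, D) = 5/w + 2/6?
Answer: 52345225/35721 ≈ 1465.4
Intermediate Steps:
m(w, D) = ⅑ + 5/(3*w) (m(w, D) = (5/w + 2/6)/3 = (5/w + 2*(⅙))/3 = (5/w + ⅓)/3 = (⅓ + 5/w)/3 = ⅑ + 5/(3*w))
S(b, c) = 9 - c/6
O(Y, h) = (-4 + h)/(-1 + Y) (O(Y, h) = (h - 4)/(Y - 1) = (-4 + h)/(-1 + Y))
(39 + O(-1 - 5, S(3, m(-5, -4))))² = (39 + (-4 + (9 - (15 - 5)/(54*(-5))))/(-1 + (-1 - 5)))² = (39 + (-4 + (9 - (-1)*10/(54*5)))/(-1 - 6))² = (39 + (-4 + (9 - ⅙*(-2/9)))/(-7))² = (39 - (-4 + (9 + 1/27))/7)² = (39 - (-4 + 244/27)/7)² = (39 - ⅐*136/27)² = (39 - 136/189)² = (7235/189)² = 52345225/35721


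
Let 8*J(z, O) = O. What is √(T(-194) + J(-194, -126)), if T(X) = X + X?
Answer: I*√1615/2 ≈ 20.094*I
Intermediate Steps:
J(z, O) = O/8
T(X) = 2*X
√(T(-194) + J(-194, -126)) = √(2*(-194) + (⅛)*(-126)) = √(-388 - 63/4) = √(-1615/4) = I*√1615/2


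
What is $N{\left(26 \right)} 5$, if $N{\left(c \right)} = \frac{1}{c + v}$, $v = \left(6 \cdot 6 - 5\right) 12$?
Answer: $\frac{5}{398} \approx 0.012563$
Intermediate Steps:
$v = 372$ ($v = \left(36 - 5\right) 12 = 31 \cdot 12 = 372$)
$N{\left(c \right)} = \frac{1}{372 + c}$ ($N{\left(c \right)} = \frac{1}{c + 372} = \frac{1}{372 + c}$)
$N{\left(26 \right)} 5 = \frac{1}{372 + 26} \cdot 5 = \frac{1}{398} \cdot 5 = \frac{5}{398}$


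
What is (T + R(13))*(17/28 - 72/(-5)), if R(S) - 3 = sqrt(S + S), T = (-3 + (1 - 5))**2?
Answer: 27313/35 + 2101*sqrt(26)/140 ≈ 856.89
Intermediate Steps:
T = 49 (T = (-3 - 4)**2 = (-7)**2 = 49)
R(S) = 3 + sqrt(2)*sqrt(S) (R(S) = 3 + sqrt(S + S) = 3 + sqrt(2*S) = 3 + sqrt(2)*sqrt(S))
(T + R(13))*(17/28 - 72/(-5)) = (49 + (3 + sqrt(2)*sqrt(13)))*(17/28 - 72/(-5)) = (49 + (3 + sqrt(26)))*(17*(1/28) - 72*(-1/5)) = (52 + sqrt(26))*(17/28 + 72/5) = (52 + sqrt(26))*(2101/140) = 27313/35 + 2101*sqrt(26)/140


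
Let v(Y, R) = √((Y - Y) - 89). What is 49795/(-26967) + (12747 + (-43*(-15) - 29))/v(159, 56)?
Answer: -49795/26967 - 13363*I*√89/89 ≈ -1.8465 - 1416.5*I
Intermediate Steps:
v(Y, R) = I*√89 (v(Y, R) = √(0 - 89) = √(-89) = I*√89)
49795/(-26967) + (12747 + (-43*(-15) - 29))/v(159, 56) = 49795/(-26967) + (12747 + (-43*(-15) - 29))/((I*√89)) = 49795*(-1/26967) + (12747 + (645 - 29))*(-I*√89/89) = -49795/26967 + (12747 + 616)*(-I*√89/89) = -49795/26967 + 13363*(-I*√89/89) = -49795/26967 - 13363*I*√89/89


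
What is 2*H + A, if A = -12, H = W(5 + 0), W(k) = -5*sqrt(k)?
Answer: -12 - 10*sqrt(5) ≈ -34.361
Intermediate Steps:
H = -5*sqrt(5) (H = -5*sqrt(5 + 0) = -5*sqrt(5) ≈ -11.180)
2*H + A = 2*(-5*sqrt(5)) - 12 = -10*sqrt(5) - 12 = -12 - 10*sqrt(5)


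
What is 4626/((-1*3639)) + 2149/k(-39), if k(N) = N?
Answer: -2666875/47307 ≈ -56.374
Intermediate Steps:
4626/((-1*3639)) + 2149/k(-39) = 4626/((-1*3639)) + 2149/(-39) = 4626/(-3639) + 2149*(-1/39) = 4626*(-1/3639) - 2149/39 = -1542/1213 - 2149/39 = -2666875/47307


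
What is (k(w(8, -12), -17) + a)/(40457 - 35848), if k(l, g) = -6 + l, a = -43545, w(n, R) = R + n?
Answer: -43555/4609 ≈ -9.4500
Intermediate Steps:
(k(w(8, -12), -17) + a)/(40457 - 35848) = ((-6 + (-12 + 8)) - 43545)/(40457 - 35848) = ((-6 - 4) - 43545)/4609 = (-10 - 43545)*(1/4609) = -43555*1/4609 = -43555/4609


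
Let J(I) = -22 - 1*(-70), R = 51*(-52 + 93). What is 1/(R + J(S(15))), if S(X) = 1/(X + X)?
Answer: 1/2139 ≈ 0.00046751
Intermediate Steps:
S(X) = 1/(2*X)
R = 2091 (R = 51*41 = 2091)
J(I) = 48 (J(I) = -22 + 70 = 48)
1/(R + J(S(15))) = 1/(2091 + 48) = 1/2139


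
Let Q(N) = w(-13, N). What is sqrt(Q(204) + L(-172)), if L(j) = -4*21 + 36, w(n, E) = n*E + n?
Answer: I*sqrt(2713) ≈ 52.086*I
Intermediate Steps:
w(n, E) = n + E*n (w(n, E) = E*n + n = n + E*n)
L(j) = -48 (L(j) = -84 + 36 = -48)
Q(N) = -13 - 13*N (Q(N) = -13*(1 + N) = -13 - 13*N)
sqrt(Q(204) + L(-172)) = sqrt((-13 - 13*204) - 48) = sqrt((-13 - 2652) - 48) = sqrt(-2665 - 48) = sqrt(-2713) = I*sqrt(2713)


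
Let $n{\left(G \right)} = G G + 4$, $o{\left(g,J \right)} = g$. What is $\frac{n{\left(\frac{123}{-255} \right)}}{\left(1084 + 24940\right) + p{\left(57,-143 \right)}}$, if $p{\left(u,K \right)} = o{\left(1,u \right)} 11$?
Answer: $\frac{30581}{188102875} \approx 0.00016258$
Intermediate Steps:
$p{\left(u,K \right)} = 11$ ($p{\left(u,K \right)} = 1 \cdot 11 = 11$)
$n{\left(G \right)} = 4 + G^{2}$ ($n{\left(G \right)} = G^{2} + 4 = 4 + G^{2}$)
$\frac{n{\left(\frac{123}{-255} \right)}}{\left(1084 + 24940\right) + p{\left(57,-143 \right)}} = \frac{4 + \left(\frac{123}{-255}\right)^{2}}{\left(1084 + 24940\right) + 11} = \frac{4 + \left(123 \left(- \frac{1}{255}\right)\right)^{2}}{26024 + 11} = \frac{4 + \left(- \frac{41}{85}\right)^{2}}{26035} = \left(4 + \frac{1681}{7225}\right) \frac{1}{26035} = \frac{30581}{7225} \cdot \frac{1}{26035} = \frac{30581}{188102875}$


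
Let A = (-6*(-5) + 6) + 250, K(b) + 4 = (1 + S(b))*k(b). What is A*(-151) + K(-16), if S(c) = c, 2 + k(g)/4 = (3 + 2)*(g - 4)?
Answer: -37070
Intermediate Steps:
k(g) = -88 + 20*g (k(g) = -8 + 4*((3 + 2)*(g - 4)) = -8 + 4*(5*(-4 + g)) = -8 + 4*(-20 + 5*g) = -8 + (-80 + 20*g) = -88 + 20*g)
K(b) = -4 + (1 + b)*(-88 + 20*b)
A = 286 (A = (30 + 6) + 250 = 36 + 250 = 286)
A*(-151) + K(-16) = 286*(-151) + (-92 - 68*(-16) + 20*(-16)²) = -43186 + (-92 + 1088 + 20*256) = -43186 + (-92 + 1088 + 5120) = -43186 + 6116 = -37070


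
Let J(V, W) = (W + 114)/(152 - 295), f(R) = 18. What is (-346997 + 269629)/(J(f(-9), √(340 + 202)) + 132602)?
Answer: -8068774173328/13829091620317 - 425524*√542/13829091620317 ≈ -0.58346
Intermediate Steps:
J(V, W) = -114/143 - W/143 (J(V, W) = (114 + W)/(-143) = (114 + W)*(-1/143) = -114/143 - W/143)
(-346997 + 269629)/(J(f(-9), √(340 + 202)) + 132602) = (-346997 + 269629)/((-114/143 - √(340 + 202)/143) + 132602) = -77368/((-114/143 - √542/143) + 132602) = -77368/(18961972/143 - √542/143)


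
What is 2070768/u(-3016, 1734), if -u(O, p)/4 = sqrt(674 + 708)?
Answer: -258846*sqrt(1382)/691 ≈ -13926.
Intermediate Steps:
u(O, p) = -4*sqrt(1382) (u(O, p) = -4*sqrt(674 + 708) = -4*sqrt(1382))
2070768/u(-3016, 1734) = 2070768/((-4*sqrt(1382))) = 2070768*(-sqrt(1382)/5528) = -258846*sqrt(1382)/691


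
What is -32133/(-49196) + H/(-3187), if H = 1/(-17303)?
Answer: 1771963441109/2712896742556 ≈ 0.65316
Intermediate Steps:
H = -1/17303 ≈ -5.7793e-5
-32133/(-49196) + H/(-3187) = -32133/(-49196) - 1/17303/(-3187) = -32133*(-1/49196) - 1/17303*(-1/3187) = 32133/49196 + 1/55144661 = 1771963441109/2712896742556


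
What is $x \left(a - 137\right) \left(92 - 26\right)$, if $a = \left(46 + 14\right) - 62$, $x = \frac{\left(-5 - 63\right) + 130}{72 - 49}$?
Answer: $- \frac{568788}{23} \approx -24730.0$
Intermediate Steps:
$x = \frac{62}{23}$ ($x = \frac{-68 + 130}{23} = 62 \cdot \frac{1}{23} = \frac{62}{23} \approx 2.6957$)
$a = -2$ ($a = 60 - 62 = -2$)
$x \left(a - 137\right) \left(92 - 26\right) = \frac{62 \left(-2 - 137\right) \left(92 - 26\right)}{23} = \frac{62 \left(\left(-139\right) 66\right)}{23} = \frac{62}{23} \left(-9174\right) = - \frac{568788}{23}$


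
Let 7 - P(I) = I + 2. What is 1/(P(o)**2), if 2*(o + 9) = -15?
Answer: 4/1849 ≈ 0.0021633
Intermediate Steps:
o = -33/2 (o = -9 + (1/2)*(-15) = -9 - 15/2 = -33/2 ≈ -16.500)
P(I) = 5 - I (P(I) = 7 - (I + 2) = 7 - (2 + I) = 7 + (-2 - I) = 5 - I)
1/(P(o)**2) = 1/((5 - 1*(-33/2))**2) = 1/((5 + 33/2)**2) = 1/((43/2)**2) = 1/(1849/4) = 4/1849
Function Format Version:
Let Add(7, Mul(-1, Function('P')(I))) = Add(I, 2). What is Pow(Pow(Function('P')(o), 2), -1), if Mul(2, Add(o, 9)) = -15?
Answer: Rational(4, 1849) ≈ 0.0021633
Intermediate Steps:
o = Rational(-33, 2) (o = Add(-9, Mul(Rational(1, 2), -15)) = Add(-9, Rational(-15, 2)) = Rational(-33, 2) ≈ -16.500)
Function('P')(I) = Add(5, Mul(-1, I)) (Function('P')(I) = Add(7, Mul(-1, Add(I, 2))) = Add(7, Mul(-1, Add(2, I))) = Add(7, Add(-2, Mul(-1, I))) = Add(5, Mul(-1, I)))
Pow(Pow(Function('P')(o), 2), -1) = Pow(Pow(Add(5, Mul(-1, Rational(-33, 2))), 2), -1) = Pow(Pow(Add(5, Rational(33, 2)), 2), -1) = Pow(Pow(Rational(43, 2), 2), -1) = Pow(Rational(1849, 4), -1) = Rational(4, 1849)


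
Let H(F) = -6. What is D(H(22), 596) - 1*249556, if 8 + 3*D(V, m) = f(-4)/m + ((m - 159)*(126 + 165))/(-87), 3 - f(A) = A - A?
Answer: -4321793247/17284 ≈ -2.5005e+5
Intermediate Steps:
f(A) = 3 (f(A) = 3 - (A - A) = 3 - 1*0 = 3 + 0 = 3)
D(V, m) = 15191/87 + 1/m - 97*m/87 (D(V, m) = -8/3 + (3/m + ((m - 159)*(126 + 165))/(-87))/3 = -8/3 + (3/m + ((-159 + m)*291)*(-1/87))/3 = -8/3 + (3/m + (-46269 + 291*m)*(-1/87))/3 = -8/3 + (3/m + (15423/29 - 97*m/29))/3 = -8/3 + (15423/29 + 3/m - 97*m/29)/3 = -8/3 + (5141/29 + 1/m - 97*m/87) = 15191/87 + 1/m - 97*m/87)
D(H(22), 596) - 1*249556 = (1/87)*(87 - 1*596*(-15191 + 97*596))/596 - 1*249556 = (1/87)*(1/596)*(87 - 1*596*(-15191 + 57812)) - 249556 = (1/87)*(1/596)*(87 - 1*596*42621) - 249556 = (1/87)*(1/596)*(87 - 25402116) - 249556 = (1/87)*(1/596)*(-25402029) - 249556 = -8467343/17284 - 249556 = -4321793247/17284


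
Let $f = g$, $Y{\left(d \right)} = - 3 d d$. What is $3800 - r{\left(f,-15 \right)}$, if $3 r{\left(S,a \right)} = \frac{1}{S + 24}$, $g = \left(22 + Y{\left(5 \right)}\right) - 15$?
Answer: $\frac{501601}{132} \approx 3800.0$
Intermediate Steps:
$Y{\left(d \right)} = - 3 d^{2}$
$g = -68$ ($g = \left(22 - 3 \cdot 5^{2}\right) - 15 = \left(22 - 75\right) - 15 = -53 - 15 = -68$)
$f = -68$
$r{\left(S,a \right)} = \frac{1}{3 \left(24 + S\right)}$ ($r{\left(S,a \right)} = \frac{1}{3 \left(S + 24\right)} = \frac{1}{3 \left(24 + S\right)}$)
$3800 - r{\left(f,-15 \right)} = 3800 - \frac{1}{3 \left(24 - 68\right)} = 3800 - \frac{1}{3 \left(-44\right)} = 3800 - \frac{1}{3} \left(- \frac{1}{44}\right) = 3800 - - \frac{1}{132} = 3800 + \frac{1}{132} = \frac{501601}{132}$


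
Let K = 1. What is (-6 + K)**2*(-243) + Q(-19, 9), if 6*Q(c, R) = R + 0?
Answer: -12147/2 ≈ -6073.5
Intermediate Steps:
Q(c, R) = R/6 (Q(c, R) = (R + 0)/6 = R/6)
(-6 + K)**2*(-243) + Q(-19, 9) = (-6 + 1)**2*(-243) + (1/6)*9 = (-5)**2*(-243) + 3/2 = 25*(-243) + 3/2 = -6075 + 3/2 = -12147/2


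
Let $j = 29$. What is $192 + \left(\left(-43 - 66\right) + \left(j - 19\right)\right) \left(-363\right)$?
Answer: $36129$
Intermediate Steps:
$192 + \left(\left(-43 - 66\right) + \left(j - 19\right)\right) \left(-363\right) = 192 + \left(\left(-43 - 66\right) + \left(29 - 19\right)\right) \left(-363\right) = 192 + \left(-109 + \left(29 - 19\right)\right) \left(-363\right) = 192 + \left(-109 + 10\right) \left(-363\right) = 192 - -35937 = 192 + 35937 = 36129$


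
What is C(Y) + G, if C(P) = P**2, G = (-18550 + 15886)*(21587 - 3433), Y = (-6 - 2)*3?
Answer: -48361680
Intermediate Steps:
Y = -24 (Y = -8*3 = -24)
G = -48362256 (G = -2664*18154 = -48362256)
C(Y) + G = (-24)**2 - 48362256 = 576 - 48362256 = -48361680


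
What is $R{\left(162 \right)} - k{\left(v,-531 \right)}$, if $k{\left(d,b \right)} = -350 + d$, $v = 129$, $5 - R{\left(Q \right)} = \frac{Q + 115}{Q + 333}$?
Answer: $\frac{111593}{495} \approx 225.44$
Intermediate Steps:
$R{\left(Q \right)} = 5 - \frac{115 + Q}{333 + Q}$ ($R{\left(Q \right)} = 5 - \frac{Q + 115}{Q + 333} = 5 - \frac{115 + Q}{333 + Q}$)
$R{\left(162 \right)} - k{\left(v,-531 \right)} = \frac{2 \left(775 + 2 \cdot 162\right)}{333 + 162} - \left(-350 + 129\right) = \frac{2 \left(775 + 324\right)}{495} - -221 = 2 \cdot \frac{1}{495} \cdot 1099 + 221 = \frac{2198}{495} + 221 = \frac{111593}{495}$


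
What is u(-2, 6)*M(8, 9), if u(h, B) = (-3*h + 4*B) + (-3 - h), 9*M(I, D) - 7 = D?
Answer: 464/9 ≈ 51.556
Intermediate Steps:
M(I, D) = 7/9 + D/9
u(h, B) = -3 - 4*h + 4*B
u(-2, 6)*M(8, 9) = (-3 - 4*(-2) + 4*6)*(7/9 + (1/9)*9) = (-3 + 8 + 24)*(7/9 + 1) = 29*(16/9) = 464/9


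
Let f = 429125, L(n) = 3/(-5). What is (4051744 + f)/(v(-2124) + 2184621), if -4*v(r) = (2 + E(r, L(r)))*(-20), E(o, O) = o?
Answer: 4480869/2174011 ≈ 2.0611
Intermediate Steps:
L(n) = -⅗ (L(n) = 3*(-⅕) = -⅗)
v(r) = 10 + 5*r (v(r) = -(2 + r)*(-20)/4 = -(-40 - 20*r)/4 = 10 + 5*r)
(4051744 + f)/(v(-2124) + 2184621) = (4051744 + 429125)/((10 + 5*(-2124)) + 2184621) = 4480869/((10 - 10620) + 2184621) = 4480869/(-10610 + 2184621) = 4480869/2174011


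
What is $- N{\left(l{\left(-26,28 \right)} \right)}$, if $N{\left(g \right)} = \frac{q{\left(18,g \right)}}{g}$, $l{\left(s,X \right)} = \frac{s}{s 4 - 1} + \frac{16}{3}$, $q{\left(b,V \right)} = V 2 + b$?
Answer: $- \frac{1531}{293} \approx -5.2253$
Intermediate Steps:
$q{\left(b,V \right)} = b + 2 V$ ($q{\left(b,V \right)} = 2 V + b = b + 2 V$)
$l{\left(s,X \right)} = \frac{16}{3} + \frac{s}{-1 + 4 s}$ ($l{\left(s,X \right)} = \frac{s}{4 s - 1} + 16 \cdot \frac{1}{3} = \frac{s}{-1 + 4 s} + \frac{16}{3} = \frac{16}{3} + \frac{s}{-1 + 4 s}$)
$N{\left(g \right)} = \frac{18 + 2 g}{g}$
$- N{\left(l{\left(-26,28 \right)} \right)} = - (2 + \frac{18}{\frac{1}{3} \frac{1}{-1 + 4 \left(-26\right)} \left(-16 + 67 \left(-26\right)\right)}) = - (2 + \frac{18}{\frac{1}{3} \frac{1}{-1 - 104} \left(-16 - 1742\right)}) = - (2 + \frac{18}{\frac{1}{3} \frac{1}{-105} \left(-1758\right)}) = - (2 + \frac{18}{\frac{1}{3} \left(- \frac{1}{105}\right) \left(-1758\right)}) = - (2 + \frac{18}{\frac{586}{105}}) = - (2 + 18 \cdot \frac{105}{586}) = - (2 + \frac{945}{293}) = \left(-1\right) \frac{1531}{293} = - \frac{1531}{293}$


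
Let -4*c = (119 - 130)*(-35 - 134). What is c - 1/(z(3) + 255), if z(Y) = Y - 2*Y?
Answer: -58559/126 ≈ -464.75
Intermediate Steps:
z(Y) = -Y
c = -1859/4 (c = -(119 - 130)*(-35 - 134)/4 = -(-11)*(-169)/4 = -¼*1859 = -1859/4 ≈ -464.75)
c - 1/(z(3) + 255) = -1859/4 - 1/(-1*3 + 255) = -1859/4 - 1/(-3 + 255) = -1859/4 - 1/252 = -58559/126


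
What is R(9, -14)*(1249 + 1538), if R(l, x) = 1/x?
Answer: -2787/14 ≈ -199.07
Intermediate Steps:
R(9, -14)*(1249 + 1538) = (1249 + 1538)/(-14) = -1/14*2787 = -2787/14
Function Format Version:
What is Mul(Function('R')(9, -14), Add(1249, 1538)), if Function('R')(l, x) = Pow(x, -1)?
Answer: Rational(-2787, 14) ≈ -199.07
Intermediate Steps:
Mul(Function('R')(9, -14), Add(1249, 1538)) = Mul(Pow(-14, -1), Add(1249, 1538)) = Mul(Rational(-1, 14), 2787) = Rational(-2787, 14)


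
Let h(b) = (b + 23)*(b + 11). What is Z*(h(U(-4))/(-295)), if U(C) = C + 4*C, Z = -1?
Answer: -27/295 ≈ -0.091525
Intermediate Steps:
U(C) = 5*C
h(b) = (11 + b)*(23 + b) (h(b) = (23 + b)*(11 + b) = (11 + b)*(23 + b))
Z*(h(U(-4))/(-295)) = -(253 + (5*(-4))**2 + 34*(5*(-4)))/(-295) = -(253 + (-20)**2 + 34*(-20))*(-1)/295 = -(253 + 400 - 680)*(-1)/295 = -(-27)*(-1)/295 = -1*27/295 = -27/295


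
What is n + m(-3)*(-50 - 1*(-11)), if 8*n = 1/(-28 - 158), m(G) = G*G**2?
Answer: 1566863/1488 ≈ 1053.0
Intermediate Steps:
m(G) = G**3
n = -1/1488 (n = 1/(8*(-28 - 158)) = (1/8)/(-186) = (1/8)*(-1/186) = -1/1488 ≈ -0.00067204)
n + m(-3)*(-50 - 1*(-11)) = -1/1488 + (-3)**3*(-50 - 1*(-11)) = -1/1488 - 27*(-50 + 11) = -1/1488 - 27*(-39) = -1/1488 + 1053 = 1566863/1488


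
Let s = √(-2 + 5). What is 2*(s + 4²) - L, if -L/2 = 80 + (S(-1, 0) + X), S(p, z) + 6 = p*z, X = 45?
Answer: 270 + 2*√3 ≈ 273.46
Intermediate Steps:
s = √3 ≈ 1.7320
S(p, z) = -6 + p*z
L = -238 (L = -2*(80 + ((-6 - 1*0) + 45)) = -2*(80 + ((-6 + 0) + 45)) = -2*(80 + (-6 + 45)) = -2*(80 + 39) = -2*119 = -238)
2*(s + 4²) - L = 2*(√3 + 4²) - 1*(-238) = 2*(√3 + 16) + 238 = 2*(16 + √3) + 238 = (32 + 2*√3) + 238 = 270 + 2*√3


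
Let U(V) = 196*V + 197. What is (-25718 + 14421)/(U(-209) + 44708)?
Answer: -11297/3941 ≈ -2.8665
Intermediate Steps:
U(V) = 197 + 196*V
(-25718 + 14421)/(U(-209) + 44708) = (-25718 + 14421)/((197 + 196*(-209)) + 44708) = -11297/((197 - 40964) + 44708) = -11297/(-40767 + 44708) = -11297/3941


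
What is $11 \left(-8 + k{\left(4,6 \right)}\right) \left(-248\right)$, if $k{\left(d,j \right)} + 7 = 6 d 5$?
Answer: $-286440$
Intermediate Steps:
$k{\left(d,j \right)} = -7 + 30 d$ ($k{\left(d,j \right)} = -7 + 6 d 5 = -7 + 30 d$)
$11 \left(-8 + k{\left(4,6 \right)}\right) \left(-248\right) = 11 \left(-8 + \left(-7 + 30 \cdot 4\right)\right) \left(-248\right) = 11 \left(-8 + \left(-7 + 120\right)\right) \left(-248\right) = 11 \left(-8 + 113\right) \left(-248\right) = 11 \cdot 105 \left(-248\right) = 1155 \left(-248\right) = -286440$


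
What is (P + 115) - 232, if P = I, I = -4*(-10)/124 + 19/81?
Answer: -292388/2511 ≈ -116.44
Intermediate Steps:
I = 1399/2511 (I = 40*(1/124) + 19*(1/81) = 10/31 + 19/81 = 1399/2511 ≈ 0.55715)
P = 1399/2511 ≈ 0.55715
(P + 115) - 232 = (1399/2511 + 115) - 232 = 290164/2511 - 232 = -292388/2511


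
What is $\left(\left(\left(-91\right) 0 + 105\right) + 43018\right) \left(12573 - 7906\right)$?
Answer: $201255041$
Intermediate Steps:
$\left(\left(\left(-91\right) 0 + 105\right) + 43018\right) \left(12573 - 7906\right) = \left(\left(0 + 105\right) + 43018\right) 4667 = \left(105 + 43018\right) 4667 = 43123 \cdot 4667 = 201255041$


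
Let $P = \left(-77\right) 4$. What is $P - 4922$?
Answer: $-5230$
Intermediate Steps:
$P = -308$
$P - 4922 = -308 - 4922 = -5230$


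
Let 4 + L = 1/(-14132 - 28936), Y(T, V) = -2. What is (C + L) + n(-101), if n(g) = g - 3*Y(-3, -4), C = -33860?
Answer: -1462546213/43068 ≈ -33959.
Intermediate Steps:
L = -172273/43068 (L = -4 + 1/(-14132 - 28936) = -4 + 1/(-43068) = -4 - 1/43068 = -172273/43068 ≈ -4.0000)
n(g) = 6 + g (n(g) = g - 3*(-2) = g + 6 = 6 + g)
(C + L) + n(-101) = (-33860 - 172273/43068) + (6 - 101) = -1458454753/43068 - 95 = -1462546213/43068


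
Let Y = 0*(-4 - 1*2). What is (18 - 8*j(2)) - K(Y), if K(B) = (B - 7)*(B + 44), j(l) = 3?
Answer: 302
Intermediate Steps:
Y = 0 (Y = 0*(-4 - 2) = 0*(-6) = 0)
K(B) = (-7 + B)*(44 + B)
(18 - 8*j(2)) - K(Y) = (18 - 8*3) - (-308 + 0**2 + 37*0) = (18 - 24) - (-308 + 0 + 0) = -6 - 1*(-308) = -6 + 308 = 302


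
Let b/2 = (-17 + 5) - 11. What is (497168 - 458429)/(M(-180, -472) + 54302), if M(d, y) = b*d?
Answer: 38739/62582 ≈ 0.61901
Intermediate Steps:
b = -46 (b = 2*((-17 + 5) - 11) = 2*(-12 - 11) = 2*(-23) = -46)
M(d, y) = -46*d
(497168 - 458429)/(M(-180, -472) + 54302) = (497168 - 458429)/(-46*(-180) + 54302) = 38739/(8280 + 54302) = 38739/62582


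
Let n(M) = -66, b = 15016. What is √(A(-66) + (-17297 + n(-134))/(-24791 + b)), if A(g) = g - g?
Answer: √6788933/1955 ≈ 1.3328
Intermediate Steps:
A(g) = 0
√(A(-66) + (-17297 + n(-134))/(-24791 + b)) = √(0 + (-17297 - 66)/(-24791 + 15016)) = √(0 - 17363/(-9775)) = √(0 - 17363*(-1/9775)) = √(0 + 17363/9775) = √(17363/9775) = √6788933/1955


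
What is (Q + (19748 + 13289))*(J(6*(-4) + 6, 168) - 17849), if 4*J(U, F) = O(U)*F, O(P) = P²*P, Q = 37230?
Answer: -18465675731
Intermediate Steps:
O(P) = P³
J(U, F) = F*U³/4 (J(U, F) = (U³*F)/4 = (F*U³)/4 = F*U³/4)
(Q + (19748 + 13289))*(J(6*(-4) + 6, 168) - 17849) = (37230 + (19748 + 13289))*((¼)*168*(6*(-4) + 6)³ - 17849) = (37230 + 33037)*((¼)*168*(-24 + 6)³ - 17849) = 70267*((¼)*168*(-18)³ - 17849) = 70267*((¼)*168*(-5832) - 17849) = 70267*(-244944 - 17849) = 70267*(-262793) = -18465675731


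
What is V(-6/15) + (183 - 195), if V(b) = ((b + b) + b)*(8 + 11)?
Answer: -174/5 ≈ -34.800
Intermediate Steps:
V(b) = 57*b (V(b) = (2*b + b)*19 = (3*b)*19 = 57*b)
V(-6/15) + (183 - 195) = 57*(-6/15) + (183 - 195) = 57*(-6*1/15) - 12 = 57*(-2/5) - 12 = -114/5 - 12 = -174/5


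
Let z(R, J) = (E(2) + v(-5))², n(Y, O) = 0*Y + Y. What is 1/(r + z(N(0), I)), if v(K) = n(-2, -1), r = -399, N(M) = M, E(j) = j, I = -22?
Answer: -1/399 ≈ -0.0025063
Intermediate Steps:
n(Y, O) = Y (n(Y, O) = 0 + Y = Y)
v(K) = -2
z(R, J) = 0 (z(R, J) = (2 - 2)² = 0² = 0)
1/(r + z(N(0), I)) = 1/(-399 + 0) = 1/(-399) = -1/399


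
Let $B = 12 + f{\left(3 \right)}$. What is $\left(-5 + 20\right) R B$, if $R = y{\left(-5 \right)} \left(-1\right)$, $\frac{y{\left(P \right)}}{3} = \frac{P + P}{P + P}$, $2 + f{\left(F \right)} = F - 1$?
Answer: $-540$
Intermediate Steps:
$f{\left(F \right)} = -3 + F$ ($f{\left(F \right)} = -2 + \left(F - 1\right) = -2 + \left(-1 + F\right) = -3 + F$)
$y{\left(P \right)} = 3$ ($y{\left(P \right)} = 3 \frac{P + P}{P + P} = 3 \frac{2 P}{2 P} = 3 \cdot 2 P \frac{1}{2 P} = 3 \cdot 1 = 3$)
$B = 12$ ($B = 12 + \left(-3 + 3\right) = 12 + 0 = 12$)
$R = -3$ ($R = 3 \left(-1\right) = -3$)
$\left(-5 + 20\right) R B = \left(-5 + 20\right) \left(-3\right) 12 = 15 \left(-3\right) 12 = \left(-45\right) 12 = -540$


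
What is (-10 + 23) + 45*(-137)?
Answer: -6152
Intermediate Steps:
(-10 + 23) + 45*(-137) = 13 - 6165 = -6152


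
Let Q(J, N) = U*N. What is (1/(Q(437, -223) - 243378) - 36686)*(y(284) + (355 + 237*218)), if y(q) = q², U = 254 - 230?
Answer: -1210665522336737/248730 ≈ -4.8674e+9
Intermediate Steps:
U = 24
Q(J, N) = 24*N
(1/(Q(437, -223) - 243378) - 36686)*(y(284) + (355 + 237*218)) = (1/(24*(-223) - 243378) - 36686)*(284² + (355 + 237*218)) = (1/(-5352 - 243378) - 36686)*(80656 + (355 + 51666)) = (1/(-248730) - 36686)*(80656 + 52021) = (-1/248730 - 36686)*132677 = -9124908781/248730*132677 = -1210665522336737/248730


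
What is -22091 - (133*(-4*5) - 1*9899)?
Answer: -9532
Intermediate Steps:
-22091 - (133*(-4*5) - 1*9899) = -22091 - (133*(-20) - 9899) = -22091 - (-2660 - 9899) = -22091 - 1*(-12559) = -22091 + 12559 = -9532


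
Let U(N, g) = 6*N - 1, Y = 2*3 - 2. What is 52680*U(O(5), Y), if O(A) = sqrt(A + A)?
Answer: -52680 + 316080*sqrt(10) ≈ 9.4685e+5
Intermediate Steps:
O(A) = sqrt(2)*sqrt(A) (O(A) = sqrt(2*A) = sqrt(2)*sqrt(A))
Y = 4 (Y = 6 - 2 = 4)
U(N, g) = -1 + 6*N
52680*U(O(5), Y) = 52680*(-1 + 6*(sqrt(2)*sqrt(5))) = 52680*(-1 + 6*sqrt(10)) = -52680 + 316080*sqrt(10)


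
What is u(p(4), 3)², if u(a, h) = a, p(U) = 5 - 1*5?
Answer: 0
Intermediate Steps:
p(U) = 0 (p(U) = 5 - 5 = 0)
u(p(4), 3)² = 0² = 0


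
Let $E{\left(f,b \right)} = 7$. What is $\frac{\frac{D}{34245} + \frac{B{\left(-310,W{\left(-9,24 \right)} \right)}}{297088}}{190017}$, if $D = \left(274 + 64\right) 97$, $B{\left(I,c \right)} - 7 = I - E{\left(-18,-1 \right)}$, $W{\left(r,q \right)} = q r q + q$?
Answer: $\frac{4864855609}{966595440317760} \approx 5.033 \cdot 10^{-6}$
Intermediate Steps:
$W{\left(r,q \right)} = q + r q^{2}$ ($W{\left(r,q \right)} = r q^{2} + q = q + r q^{2}$)
$B{\left(I,c \right)} = I$ ($B{\left(I,c \right)} = 7 + \left(I - 7\right) = 7 + \left(-7 + I\right) = I$)
$D = 32786$ ($D = 338 \cdot 97 = 32786$)
$\frac{\frac{D}{34245} + \frac{B{\left(-310,W{\left(-9,24 \right)} \right)}}{297088}}{190017} = \frac{\frac{32786}{34245} - \frac{310}{297088}}{190017} = \left(32786 \cdot \frac{1}{34245} - \frac{155}{148544}\right) \frac{1}{190017} = \left(\frac{32786}{34245} - \frac{155}{148544}\right) \frac{1}{190017} = \frac{4864855609}{5086889280} \cdot \frac{1}{190017} = \frac{4864855609}{966595440317760}$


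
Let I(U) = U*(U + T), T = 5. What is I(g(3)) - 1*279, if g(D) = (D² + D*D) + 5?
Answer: 365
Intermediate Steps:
g(D) = 5 + 2*D² (g(D) = (D² + D²) + 5 = 2*D² + 5 = 5 + 2*D²)
I(U) = U*(5 + U) (I(U) = U*(U + 5) = U*(5 + U))
I(g(3)) - 1*279 = (5 + 2*3²)*(5 + (5 + 2*3²)) - 1*279 = (5 + 2*9)*(5 + (5 + 2*9)) - 279 = (5 + 18)*(5 + (5 + 18)) - 279 = 23*(5 + 23) - 279 = 23*28 - 279 = 644 - 279 = 365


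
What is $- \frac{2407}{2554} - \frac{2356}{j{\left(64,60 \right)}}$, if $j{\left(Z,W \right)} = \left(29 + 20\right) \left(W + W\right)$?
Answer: $- \frac{1260649}{938595} \approx -1.3431$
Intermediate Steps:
$j{\left(Z,W \right)} = 98 W$ ($j{\left(Z,W \right)} = 49 \cdot 2 W = 98 W$)
$- \frac{2407}{2554} - \frac{2356}{j{\left(64,60 \right)}} = - \frac{2407}{2554} - \frac{2356}{98 \cdot 60} = \left(-2407\right) \frac{1}{2554} - \frac{2356}{5880} = - \frac{2407}{2554} - \frac{589}{1470} = - \frac{1260649}{938595}$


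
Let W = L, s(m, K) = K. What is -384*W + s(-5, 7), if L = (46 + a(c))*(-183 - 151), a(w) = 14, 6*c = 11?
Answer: 7695367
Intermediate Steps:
c = 11/6 (c = (1/6)*11 = 11/6 ≈ 1.8333)
L = -20040 (L = (46 + 14)*(-183 - 151) = 60*(-334) = -20040)
W = -20040
-384*W + s(-5, 7) = -384*(-20040) + 7 = 7695360 + 7 = 7695367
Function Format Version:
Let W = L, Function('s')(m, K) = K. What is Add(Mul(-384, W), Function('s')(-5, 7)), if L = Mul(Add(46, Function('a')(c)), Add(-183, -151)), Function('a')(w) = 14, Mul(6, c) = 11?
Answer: 7695367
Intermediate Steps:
c = Rational(11, 6) (c = Mul(Rational(1, 6), 11) = Rational(11, 6) ≈ 1.8333)
L = -20040 (L = Mul(Add(46, 14), Add(-183, -151)) = Mul(60, -334) = -20040)
W = -20040
Add(Mul(-384, W), Function('s')(-5, 7)) = Add(Mul(-384, -20040), 7) = Add(7695360, 7) = 7695367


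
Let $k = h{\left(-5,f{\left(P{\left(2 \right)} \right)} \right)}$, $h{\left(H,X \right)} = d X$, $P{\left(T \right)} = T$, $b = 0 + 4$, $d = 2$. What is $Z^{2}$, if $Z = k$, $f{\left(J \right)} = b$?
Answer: $64$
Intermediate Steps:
$b = 4$
$f{\left(J \right)} = 4$
$h{\left(H,X \right)} = 2 X$
$k = 8$ ($k = 2 \cdot 4 = 8$)
$Z = 8$
$Z^{2} = 8^{2} = 64$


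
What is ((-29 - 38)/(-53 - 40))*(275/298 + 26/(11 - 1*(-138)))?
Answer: 7303/9238 ≈ 0.79054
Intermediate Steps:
((-29 - 38)/(-53 - 40))*(275/298 + 26/(11 - 1*(-138))) = (-67/(-93))*(275*(1/298) + 26/(11 + 138)) = (-67*(-1/93))*(275/298 + 26/149) = 67*(275/298 + 26*(1/149))/93 = 67*(275/298 + 26/149)/93 = (67/93)*(327/298) = 7303/9238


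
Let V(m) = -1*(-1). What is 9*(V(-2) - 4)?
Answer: -27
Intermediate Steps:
V(m) = 1
9*(V(-2) - 4) = 9*(1 - 4) = 9*(-3) = -27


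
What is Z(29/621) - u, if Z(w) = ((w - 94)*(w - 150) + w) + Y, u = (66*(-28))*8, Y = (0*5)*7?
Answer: 11134479298/385641 ≈ 28873.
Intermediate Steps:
Y = 0 (Y = 0*7 = 0)
u = -14784 (u = -1848*8 = -14784)
Z(w) = w + (-150 + w)*(-94 + w) (Z(w) = ((w - 94)*(w - 150) + w) + 0 = ((-94 + w)*(-150 + w) + w) + 0 = ((-150 + w)*(-94 + w) + w) + 0 = (w + (-150 + w)*(-94 + w)) + 0 = w + (-150 + w)*(-94 + w))
Z(29/621) - u = (14100 + (29/621)² - 7047/621) - 1*(-14784) = (14100 + (29*(1/621))² - 7047/621) + 14784 = (14100 + (29/621)² - 243*29/621) + 14784 = (14100 + 841/385641 - 261/23) + 14784 = 5433162754/385641 + 14784 = 11134479298/385641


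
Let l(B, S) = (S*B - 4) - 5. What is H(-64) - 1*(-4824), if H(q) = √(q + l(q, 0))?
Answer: 4824 + I*√73 ≈ 4824.0 + 8.544*I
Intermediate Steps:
l(B, S) = -9 + B*S (l(B, S) = (B*S - 4) - 5 = (-4 + B*S) - 5 = -9 + B*S)
H(q) = √(-9 + q) (H(q) = √(q + (-9 + q*0)) = √(q + (-9 + 0)) = √(q - 9) = √(-9 + q))
H(-64) - 1*(-4824) = √(-9 - 64) - 1*(-4824) = √(-73) + 4824 = I*√73 + 4824 = 4824 + I*√73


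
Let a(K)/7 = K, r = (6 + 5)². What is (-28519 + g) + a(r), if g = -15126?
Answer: -42798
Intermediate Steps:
r = 121 (r = 11² = 121)
a(K) = 7*K
(-28519 + g) + a(r) = (-28519 - 15126) + 7*121 = -43645 + 847 = -42798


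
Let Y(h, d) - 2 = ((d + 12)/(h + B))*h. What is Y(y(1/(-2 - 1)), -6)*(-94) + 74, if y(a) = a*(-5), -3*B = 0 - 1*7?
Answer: -349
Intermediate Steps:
B = 7/3 (B = -(0 - 1*7)/3 = -(0 - 7)/3 = -⅓*(-7) = 7/3 ≈ 2.3333)
y(a) = -5*a
Y(h, d) = 2 + h*(12 + d)/(7/3 + h) (Y(h, d) = 2 + ((d + 12)/(h + 7/3))*h = 2 + ((12 + d)/(7/3 + h))*h = 2 + h*(12 + d)/(7/3 + h))
Y(y(1/(-2 - 1)), -6)*(-94) + 74 = ((14 + 42*(-5/(-2 - 1)) + 3*(-6)*(-5/(-2 - 1)))/(7 + 3*(-5/(-2 - 1))))*(-94) + 74 = ((14 + 42*(-5/(-3)) + 3*(-6)*(-5/(-3)))/(7 + 3*(-5/(-3))))*(-94) + 74 = ((14 + 42*(-5*(-⅓)) + 3*(-6)*(-5*(-⅓)))/(7 + 3*(-5*(-⅓))))*(-94) + 74 = ((14 + 42*(5/3) + 3*(-6)*(5/3))/(7 + 3*(5/3)))*(-94) + 74 = ((14 + 70 - 30)/(7 + 5))*(-94) + 74 = (54/12)*(-94) + 74 = ((1/12)*54)*(-94) + 74 = (9/2)*(-94) + 74 = -423 + 74 = -349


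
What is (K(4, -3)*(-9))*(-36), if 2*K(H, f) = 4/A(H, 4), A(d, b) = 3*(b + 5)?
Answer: 24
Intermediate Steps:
A(d, b) = 15 + 3*b (A(d, b) = 3*(5 + b) = 15 + 3*b)
K(H, f) = 2/27 (K(H, f) = (4/(15 + 3*4))/2 = (4/(15 + 12))/2 = (4/27)/2 = (4*(1/27))/2 = (½)*(4/27) = 2/27)
(K(4, -3)*(-9))*(-36) = ((2/27)*(-9))*(-36) = -⅔*(-36) = 24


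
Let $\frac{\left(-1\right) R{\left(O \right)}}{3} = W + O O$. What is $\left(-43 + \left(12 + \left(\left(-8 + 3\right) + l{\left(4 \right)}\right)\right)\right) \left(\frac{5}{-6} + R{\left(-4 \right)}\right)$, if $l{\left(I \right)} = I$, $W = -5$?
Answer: $\frac{3248}{3} \approx 1082.7$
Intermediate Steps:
$R{\left(O \right)} = 15 - 3 O^{2}$ ($R{\left(O \right)} = - 3 \left(-5 + O O\right) = - 3 \left(-5 + O^{2}\right) = 15 - 3 O^{2}$)
$\left(-43 + \left(12 + \left(\left(-8 + 3\right) + l{\left(4 \right)}\right)\right)\right) \left(\frac{5}{-6} + R{\left(-4 \right)}\right) = \left(-43 + \left(12 + \left(\left(-8 + 3\right) + 4\right)\right)\right) \left(\frac{5}{-6} + \left(15 - 3 \left(-4\right)^{2}\right)\right) = \left(-43 + \left(12 + \left(-5 + 4\right)\right)\right) \left(5 \left(- \frac{1}{6}\right) + \left(15 - 48\right)\right) = \left(-43 + \left(12 - 1\right)\right) \left(- \frac{5}{6} + \left(15 - 48\right)\right) = \left(-43 + 11\right) \left(- \frac{5}{6} - 33\right) = \left(-32\right) \left(- \frac{203}{6}\right) = \frac{3248}{3}$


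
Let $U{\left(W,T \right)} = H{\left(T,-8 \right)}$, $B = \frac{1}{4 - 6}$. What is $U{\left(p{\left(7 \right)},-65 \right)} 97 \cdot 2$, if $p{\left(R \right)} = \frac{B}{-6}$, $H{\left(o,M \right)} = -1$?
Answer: $-194$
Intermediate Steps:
$B = - \frac{1}{2}$ ($B = \frac{1}{-2} = - \frac{1}{2} \approx -0.5$)
$p{\left(R \right)} = \frac{1}{12}$ ($p{\left(R \right)} = - \frac{1}{2 \left(-6\right)} = \left(- \frac{1}{2}\right) \left(- \frac{1}{6}\right) = \frac{1}{12}$)
$U{\left(W,T \right)} = -1$
$U{\left(p{\left(7 \right)},-65 \right)} 97 \cdot 2 = - 97 \cdot 2 = \left(-1\right) 194 = -194$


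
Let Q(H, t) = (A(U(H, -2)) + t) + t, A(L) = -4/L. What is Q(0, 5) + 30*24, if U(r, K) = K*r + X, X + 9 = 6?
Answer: 2194/3 ≈ 731.33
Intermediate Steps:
X = -3 (X = -9 + 6 = -3)
U(r, K) = -3 + K*r (U(r, K) = K*r - 3 = -3 + K*r)
Q(H, t) = -4/(-3 - 2*H) + 2*t (Q(H, t) = (-4/(-3 - 2*H) + t) + t = (t - 4/(-3 - 2*H)) + t = -4/(-3 - 2*H) + 2*t)
Q(0, 5) + 30*24 = 2*(2 + 5*(3 + 2*0))/(3 + 2*0) + 30*24 = 2*(2 + 5*(3 + 0))/(3 + 0) + 720 = 2*(2 + 5*3)/3 + 720 = 2*(⅓)*(2 + 15) + 720 = 2*(⅓)*17 + 720 = 34/3 + 720 = 2194/3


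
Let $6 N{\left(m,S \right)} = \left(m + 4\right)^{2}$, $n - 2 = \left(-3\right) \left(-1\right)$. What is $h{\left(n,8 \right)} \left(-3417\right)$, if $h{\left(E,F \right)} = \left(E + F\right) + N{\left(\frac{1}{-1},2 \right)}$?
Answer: $- \frac{99093}{2} \approx -49547.0$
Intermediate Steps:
$n = 5$ ($n = 2 - -3 = 2 + 3 = 5$)
$N{\left(m,S \right)} = \frac{\left(4 + m\right)^{2}}{6}$ ($N{\left(m,S \right)} = \frac{\left(m + 4\right)^{2}}{6} = \frac{\left(4 + m\right)^{2}}{6}$)
$h{\left(E,F \right)} = \frac{3}{2} + E + F$ ($h{\left(E,F \right)} = \left(E + F\right) + \frac{\left(4 + \frac{1}{-1}\right)^{2}}{6} = \left(E + F\right) + \frac{\left(4 - 1\right)^{2}}{6} = \left(E + F\right) + \frac{3^{2}}{6} = \left(E + F\right) + \frac{1}{6} \cdot 9 = \left(E + F\right) + \frac{3}{2} = \frac{3}{2} + E + F$)
$h{\left(n,8 \right)} \left(-3417\right) = \left(\frac{3}{2} + 5 + 8\right) \left(-3417\right) = \frac{29}{2} \left(-3417\right) = - \frac{99093}{2}$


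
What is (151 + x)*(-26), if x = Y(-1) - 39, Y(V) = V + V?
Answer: -2860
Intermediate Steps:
Y(V) = 2*V
x = -41 (x = 2*(-1) - 39 = -2 - 39 = -41)
(151 + x)*(-26) = (151 - 41)*(-26) = 110*(-26) = -2860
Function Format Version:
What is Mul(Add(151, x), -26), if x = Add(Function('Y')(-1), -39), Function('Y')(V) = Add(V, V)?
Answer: -2860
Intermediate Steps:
Function('Y')(V) = Mul(2, V)
x = -41 (x = Add(Mul(2, -1), -39) = Add(-2, -39) = -41)
Mul(Add(151, x), -26) = Mul(Add(151, -41), -26) = Mul(110, -26) = -2860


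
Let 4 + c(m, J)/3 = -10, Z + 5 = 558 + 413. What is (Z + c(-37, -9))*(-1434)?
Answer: -1325016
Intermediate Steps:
Z = 966 (Z = -5 + (558 + 413) = -5 + 971 = 966)
c(m, J) = -42 (c(m, J) = -12 + 3*(-10) = -12 - 30 = -42)
(Z + c(-37, -9))*(-1434) = (966 - 42)*(-1434) = 924*(-1434) = -1325016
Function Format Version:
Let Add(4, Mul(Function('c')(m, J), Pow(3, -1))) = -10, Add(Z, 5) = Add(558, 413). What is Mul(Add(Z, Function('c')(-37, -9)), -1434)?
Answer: -1325016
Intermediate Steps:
Z = 966 (Z = Add(-5, Add(558, 413)) = Add(-5, 971) = 966)
Function('c')(m, J) = -42 (Function('c')(m, J) = Add(-12, Mul(3, -10)) = Add(-12, -30) = -42)
Mul(Add(Z, Function('c')(-37, -9)), -1434) = Mul(Add(966, -42), -1434) = Mul(924, -1434) = -1325016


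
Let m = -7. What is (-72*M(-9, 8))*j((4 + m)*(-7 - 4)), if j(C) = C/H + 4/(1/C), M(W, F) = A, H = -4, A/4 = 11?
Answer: -392040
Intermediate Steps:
A = 44 (A = 4*11 = 44)
M(W, F) = 44
j(C) = 15*C/4 (j(C) = C/(-4) + 4/(1/C) = C*(-¼) + 4*C = -C/4 + 4*C = 15*C/4)
(-72*M(-9, 8))*j((4 + m)*(-7 - 4)) = (-72*44)*(15*((4 - 7)*(-7 - 4))/4) = -11880*(-3*(-11)) = -11880*33 = -3168*495/4 = -392040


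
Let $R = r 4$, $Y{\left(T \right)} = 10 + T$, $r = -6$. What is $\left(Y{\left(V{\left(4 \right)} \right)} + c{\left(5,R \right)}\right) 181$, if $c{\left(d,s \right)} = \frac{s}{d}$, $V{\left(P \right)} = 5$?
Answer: $\frac{9231}{5} \approx 1846.2$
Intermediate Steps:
$R = -24$ ($R = \left(-6\right) 4 = -24$)
$\left(Y{\left(V{\left(4 \right)} \right)} + c{\left(5,R \right)}\right) 181 = \left(\left(10 + 5\right) - \frac{24}{5}\right) 181 = \left(15 - \frac{24}{5}\right) 181 = \frac{51}{5} \cdot 181 = \frac{9231}{5}$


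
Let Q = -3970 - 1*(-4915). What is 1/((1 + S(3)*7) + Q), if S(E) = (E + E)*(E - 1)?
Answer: 1/1030 ≈ 0.00097087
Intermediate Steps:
S(E) = 2*E*(-1 + E) (S(E) = (2*E)*(-1 + E) = 2*E*(-1 + E))
Q = 945 (Q = -3970 + 4915 = 945)
1/((1 + S(3)*7) + Q) = 1/((1 + (2*3*(-1 + 3))*7) + 945) = 1/((1 + (2*3*2)*7) + 945) = 1/((1 + 12*7) + 945) = 1/((1 + 84) + 945) = 1/(85 + 945) = 1/1030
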